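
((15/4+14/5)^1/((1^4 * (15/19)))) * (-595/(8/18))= -888573/80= -11107.16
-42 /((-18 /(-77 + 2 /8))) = -2149 /12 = -179.08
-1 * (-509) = 509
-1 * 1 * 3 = -3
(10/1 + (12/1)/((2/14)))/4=47/2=23.50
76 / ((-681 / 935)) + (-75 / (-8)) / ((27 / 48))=-59710 / 681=-87.68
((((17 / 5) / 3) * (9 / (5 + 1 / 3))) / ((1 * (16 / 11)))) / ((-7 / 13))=-21879 / 8960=-2.44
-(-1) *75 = 75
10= 10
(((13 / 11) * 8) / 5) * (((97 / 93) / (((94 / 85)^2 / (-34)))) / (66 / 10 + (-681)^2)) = -0.00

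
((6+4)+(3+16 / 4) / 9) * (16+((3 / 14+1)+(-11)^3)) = -594707 / 42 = -14159.69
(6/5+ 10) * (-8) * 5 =-448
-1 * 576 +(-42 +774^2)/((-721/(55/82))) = -33500571/29561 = -1133.27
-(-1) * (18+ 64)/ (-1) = -82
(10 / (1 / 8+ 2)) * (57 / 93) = 1520 / 527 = 2.88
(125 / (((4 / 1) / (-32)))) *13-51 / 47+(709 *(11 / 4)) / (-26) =-63915857 / 4888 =-13076.08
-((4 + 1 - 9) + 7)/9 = -1/3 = -0.33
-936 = -936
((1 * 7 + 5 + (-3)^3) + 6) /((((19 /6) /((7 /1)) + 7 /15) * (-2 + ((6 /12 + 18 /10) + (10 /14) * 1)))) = -132300 /13703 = -9.65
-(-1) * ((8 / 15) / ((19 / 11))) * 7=2.16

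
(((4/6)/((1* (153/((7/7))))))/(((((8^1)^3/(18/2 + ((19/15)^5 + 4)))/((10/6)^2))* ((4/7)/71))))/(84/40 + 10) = 3068471539/777368275200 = 0.00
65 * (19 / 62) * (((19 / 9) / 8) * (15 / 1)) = 78.85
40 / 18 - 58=-502 / 9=-55.78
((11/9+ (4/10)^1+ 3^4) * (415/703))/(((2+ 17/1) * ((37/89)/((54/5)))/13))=2142259548/2471045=866.94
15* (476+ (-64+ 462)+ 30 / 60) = 26235 / 2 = 13117.50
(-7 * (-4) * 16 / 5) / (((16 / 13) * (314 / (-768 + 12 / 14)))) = -27924 / 157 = -177.86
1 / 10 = 0.10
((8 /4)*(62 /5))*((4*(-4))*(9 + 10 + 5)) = -47616 /5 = -9523.20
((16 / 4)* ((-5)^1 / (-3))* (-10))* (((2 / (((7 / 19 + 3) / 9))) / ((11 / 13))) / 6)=-70.17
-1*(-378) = 378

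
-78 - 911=-989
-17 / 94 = -0.18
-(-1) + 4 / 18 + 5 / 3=26 / 9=2.89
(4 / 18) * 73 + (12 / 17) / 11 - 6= 17312 / 1683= 10.29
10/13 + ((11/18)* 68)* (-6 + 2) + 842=79156/117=676.55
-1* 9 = -9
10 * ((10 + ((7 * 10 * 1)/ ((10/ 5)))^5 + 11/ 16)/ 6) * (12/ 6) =4201750855/ 24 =175072952.29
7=7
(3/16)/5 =3/80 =0.04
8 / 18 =4 / 9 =0.44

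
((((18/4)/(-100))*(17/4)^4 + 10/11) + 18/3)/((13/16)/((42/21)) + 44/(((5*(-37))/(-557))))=-161963023/2769046720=-0.06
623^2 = 388129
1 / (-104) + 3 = 311 / 104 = 2.99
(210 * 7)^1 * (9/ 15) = 882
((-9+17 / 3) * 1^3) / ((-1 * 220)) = 1 / 66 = 0.02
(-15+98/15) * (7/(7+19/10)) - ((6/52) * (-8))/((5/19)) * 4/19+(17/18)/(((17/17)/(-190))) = -9651037/52065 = -185.37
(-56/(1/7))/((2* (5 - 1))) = -49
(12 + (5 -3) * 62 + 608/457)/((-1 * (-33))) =20920/5027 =4.16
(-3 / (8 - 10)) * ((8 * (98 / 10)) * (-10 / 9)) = -392 / 3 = -130.67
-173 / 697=-0.25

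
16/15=1.07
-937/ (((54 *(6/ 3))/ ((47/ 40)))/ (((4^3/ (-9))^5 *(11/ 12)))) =4063684984832/ 23914845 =169923.12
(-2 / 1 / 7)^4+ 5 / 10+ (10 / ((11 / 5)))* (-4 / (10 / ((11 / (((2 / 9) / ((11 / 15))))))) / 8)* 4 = -156033 / 4802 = -32.49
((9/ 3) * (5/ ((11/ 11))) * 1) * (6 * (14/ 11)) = 1260/ 11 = 114.55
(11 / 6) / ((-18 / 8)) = -22 / 27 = -0.81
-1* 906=-906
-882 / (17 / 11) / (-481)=1.19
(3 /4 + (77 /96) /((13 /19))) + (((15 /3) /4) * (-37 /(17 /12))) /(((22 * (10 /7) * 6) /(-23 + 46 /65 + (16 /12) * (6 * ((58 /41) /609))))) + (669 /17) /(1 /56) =35236380759 /15947360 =2209.54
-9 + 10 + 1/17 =18/17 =1.06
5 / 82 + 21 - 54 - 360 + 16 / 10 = -160449 / 410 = -391.34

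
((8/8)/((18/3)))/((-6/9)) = -1/4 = -0.25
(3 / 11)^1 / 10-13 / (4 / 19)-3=-14239 / 220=-64.72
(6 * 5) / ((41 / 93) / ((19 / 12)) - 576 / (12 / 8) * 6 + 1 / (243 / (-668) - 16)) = -96575385 / 7416289952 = -0.01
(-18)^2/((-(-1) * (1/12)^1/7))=27216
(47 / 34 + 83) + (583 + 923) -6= 53869 / 34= 1584.38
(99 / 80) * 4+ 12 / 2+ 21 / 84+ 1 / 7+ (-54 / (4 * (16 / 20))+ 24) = 5171 / 280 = 18.47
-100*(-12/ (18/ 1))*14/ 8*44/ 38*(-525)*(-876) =1180410000/ 19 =62126842.11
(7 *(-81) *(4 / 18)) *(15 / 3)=-630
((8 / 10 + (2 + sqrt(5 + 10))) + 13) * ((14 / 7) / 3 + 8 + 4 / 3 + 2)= 12 * sqrt(15) + 948 / 5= 236.08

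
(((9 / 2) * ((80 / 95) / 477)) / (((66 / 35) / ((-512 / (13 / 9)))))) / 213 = -0.01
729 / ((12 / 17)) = 4131 / 4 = 1032.75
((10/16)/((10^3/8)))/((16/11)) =11/3200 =0.00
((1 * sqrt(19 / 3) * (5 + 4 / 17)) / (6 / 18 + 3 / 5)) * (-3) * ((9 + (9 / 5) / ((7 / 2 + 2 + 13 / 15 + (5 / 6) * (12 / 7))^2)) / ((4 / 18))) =-290730571515 * sqrt(57) / 1275570044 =-1720.77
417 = 417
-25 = -25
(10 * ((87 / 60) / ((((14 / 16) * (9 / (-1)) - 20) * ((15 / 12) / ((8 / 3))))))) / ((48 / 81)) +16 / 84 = -39388 / 23415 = -1.68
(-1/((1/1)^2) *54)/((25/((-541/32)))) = 14607/400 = 36.52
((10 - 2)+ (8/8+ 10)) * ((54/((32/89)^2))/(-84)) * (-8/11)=1354491/19712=68.71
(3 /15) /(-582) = -1 /2910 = -0.00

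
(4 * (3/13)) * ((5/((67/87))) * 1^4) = 5.99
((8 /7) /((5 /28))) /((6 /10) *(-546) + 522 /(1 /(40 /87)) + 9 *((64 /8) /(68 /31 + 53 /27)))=-55664 /611241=-0.09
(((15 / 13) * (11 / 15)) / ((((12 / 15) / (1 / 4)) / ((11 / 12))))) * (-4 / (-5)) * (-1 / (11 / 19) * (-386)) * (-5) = -201685 / 312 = -646.43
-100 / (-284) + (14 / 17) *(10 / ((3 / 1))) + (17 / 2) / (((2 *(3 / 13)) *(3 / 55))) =14805665 / 43452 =340.74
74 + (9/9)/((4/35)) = 331/4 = 82.75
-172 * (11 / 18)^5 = -6925193 / 472392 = -14.66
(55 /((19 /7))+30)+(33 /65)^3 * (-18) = 249976421 /5217875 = 47.91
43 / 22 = 1.95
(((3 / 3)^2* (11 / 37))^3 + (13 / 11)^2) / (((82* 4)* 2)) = 545088 / 251289533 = 0.00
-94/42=-47/21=-2.24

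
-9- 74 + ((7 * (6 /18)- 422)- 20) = -1568 /3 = -522.67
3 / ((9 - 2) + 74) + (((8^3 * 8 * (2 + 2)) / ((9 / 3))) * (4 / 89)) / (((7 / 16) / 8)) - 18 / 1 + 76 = 76473713 / 16821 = 4546.32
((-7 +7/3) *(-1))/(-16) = -7/24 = -0.29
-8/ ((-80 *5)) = 1/ 50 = 0.02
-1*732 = -732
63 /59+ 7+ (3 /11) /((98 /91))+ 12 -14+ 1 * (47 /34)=594941 /77231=7.70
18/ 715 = 0.03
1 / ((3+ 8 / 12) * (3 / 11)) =1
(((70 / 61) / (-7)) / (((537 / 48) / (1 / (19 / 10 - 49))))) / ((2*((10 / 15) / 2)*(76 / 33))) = 6600 / 32571377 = 0.00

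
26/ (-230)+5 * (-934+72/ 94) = -25221261/ 5405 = -4666.28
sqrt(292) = 2 * sqrt(73) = 17.09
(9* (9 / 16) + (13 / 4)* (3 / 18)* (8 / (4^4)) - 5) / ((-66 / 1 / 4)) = -61 / 12672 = -0.00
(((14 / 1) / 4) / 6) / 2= 7 / 24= 0.29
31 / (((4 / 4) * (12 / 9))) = 93 / 4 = 23.25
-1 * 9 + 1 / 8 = -71 / 8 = -8.88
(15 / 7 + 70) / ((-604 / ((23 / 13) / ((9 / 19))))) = -220685 / 494676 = -0.45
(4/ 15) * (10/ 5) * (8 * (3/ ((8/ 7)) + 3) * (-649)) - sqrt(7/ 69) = -15576 - sqrt(483)/ 69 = -15576.32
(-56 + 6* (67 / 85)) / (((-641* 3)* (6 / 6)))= 4358 / 163455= 0.03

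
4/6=2/3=0.67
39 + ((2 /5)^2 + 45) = 2104 /25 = 84.16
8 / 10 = 4 / 5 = 0.80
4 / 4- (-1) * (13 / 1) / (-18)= 5 / 18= 0.28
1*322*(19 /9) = 6118 /9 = 679.78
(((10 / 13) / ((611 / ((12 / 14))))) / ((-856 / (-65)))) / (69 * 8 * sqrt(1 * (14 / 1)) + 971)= 0.00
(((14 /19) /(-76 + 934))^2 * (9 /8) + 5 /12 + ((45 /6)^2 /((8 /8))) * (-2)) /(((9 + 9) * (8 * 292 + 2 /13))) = -19857819263 /7450140503520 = -0.00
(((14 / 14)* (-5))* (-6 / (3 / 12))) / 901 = 120 / 901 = 0.13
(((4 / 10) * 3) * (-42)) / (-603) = 28 / 335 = 0.08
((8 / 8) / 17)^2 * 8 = 8 / 289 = 0.03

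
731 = 731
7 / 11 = 0.64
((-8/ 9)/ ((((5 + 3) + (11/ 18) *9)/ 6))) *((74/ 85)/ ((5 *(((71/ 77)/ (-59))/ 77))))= 828352448/ 2444175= 338.91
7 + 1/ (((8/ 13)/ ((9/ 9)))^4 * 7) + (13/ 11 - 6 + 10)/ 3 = 3066683/ 315392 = 9.72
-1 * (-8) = 8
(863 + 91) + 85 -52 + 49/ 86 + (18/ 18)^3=85017/ 86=988.57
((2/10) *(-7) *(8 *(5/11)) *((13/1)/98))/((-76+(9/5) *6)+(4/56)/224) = 116480/11245641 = 0.01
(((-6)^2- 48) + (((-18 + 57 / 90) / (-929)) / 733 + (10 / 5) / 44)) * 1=-1343184817 / 112357905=-11.95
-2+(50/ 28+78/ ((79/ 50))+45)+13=118511/ 1106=107.15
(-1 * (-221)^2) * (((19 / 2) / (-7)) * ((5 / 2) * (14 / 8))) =289993.44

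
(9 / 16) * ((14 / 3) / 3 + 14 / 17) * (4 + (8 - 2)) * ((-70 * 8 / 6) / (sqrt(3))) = -63700 * sqrt(3) / 153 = -721.12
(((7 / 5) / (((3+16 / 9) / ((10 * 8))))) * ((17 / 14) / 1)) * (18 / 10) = 11016 / 215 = 51.24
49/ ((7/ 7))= 49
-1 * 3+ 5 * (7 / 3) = 26 / 3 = 8.67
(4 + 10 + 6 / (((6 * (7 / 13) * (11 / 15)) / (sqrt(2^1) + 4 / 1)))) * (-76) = -141208 / 77-14820 * sqrt(2) / 77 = -2106.06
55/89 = 0.62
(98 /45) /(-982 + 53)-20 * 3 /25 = -20086 /8361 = -2.40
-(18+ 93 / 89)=-19.04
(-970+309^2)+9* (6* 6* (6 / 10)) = 473527 / 5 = 94705.40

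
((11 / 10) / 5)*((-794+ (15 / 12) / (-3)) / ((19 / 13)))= -1363219 / 11400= -119.58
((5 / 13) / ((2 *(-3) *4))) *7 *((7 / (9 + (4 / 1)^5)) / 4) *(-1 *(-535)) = -131075 / 1289184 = -0.10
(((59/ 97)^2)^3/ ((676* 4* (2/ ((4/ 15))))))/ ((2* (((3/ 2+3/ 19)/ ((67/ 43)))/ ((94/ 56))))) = 2523703508274671/ 1281342976262495022240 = 0.00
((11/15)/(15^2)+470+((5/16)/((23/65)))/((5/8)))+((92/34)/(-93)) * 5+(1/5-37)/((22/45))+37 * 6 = 556188554657/899984250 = 618.00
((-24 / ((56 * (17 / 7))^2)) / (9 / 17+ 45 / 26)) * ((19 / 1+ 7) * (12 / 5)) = -338 / 9435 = -0.04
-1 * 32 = -32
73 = 73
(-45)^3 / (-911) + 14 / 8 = 370877 / 3644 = 101.78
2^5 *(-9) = -288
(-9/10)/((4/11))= -99/40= -2.48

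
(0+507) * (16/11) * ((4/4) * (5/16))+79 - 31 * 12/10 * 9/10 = 75893/275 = 275.97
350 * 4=1400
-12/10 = -6/5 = -1.20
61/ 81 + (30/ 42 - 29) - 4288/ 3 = -826043/ 567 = -1456.87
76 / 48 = 19 / 12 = 1.58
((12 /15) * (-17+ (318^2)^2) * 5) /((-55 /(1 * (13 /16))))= -132938823667 /220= -604267380.30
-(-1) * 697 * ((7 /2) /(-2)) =-4879 /4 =-1219.75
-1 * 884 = -884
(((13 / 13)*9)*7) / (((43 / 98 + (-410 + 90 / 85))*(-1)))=34986 / 226855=0.15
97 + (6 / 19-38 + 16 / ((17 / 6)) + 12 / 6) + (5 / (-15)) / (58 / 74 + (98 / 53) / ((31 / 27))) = 9424602470 / 141036981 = 66.82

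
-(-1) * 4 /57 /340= 1 /4845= 0.00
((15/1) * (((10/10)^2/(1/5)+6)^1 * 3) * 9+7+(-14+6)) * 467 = 2080018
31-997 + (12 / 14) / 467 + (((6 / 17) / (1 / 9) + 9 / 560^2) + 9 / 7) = -2393907595749 / 2489670400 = -961.54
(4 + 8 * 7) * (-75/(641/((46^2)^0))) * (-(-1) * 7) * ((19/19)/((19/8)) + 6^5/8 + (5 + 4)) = -587380500/12179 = -48228.96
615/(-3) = -205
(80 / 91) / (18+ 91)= 80 / 9919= 0.01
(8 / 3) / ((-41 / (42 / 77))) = -16 / 451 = -0.04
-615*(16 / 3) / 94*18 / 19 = -29520 / 893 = -33.06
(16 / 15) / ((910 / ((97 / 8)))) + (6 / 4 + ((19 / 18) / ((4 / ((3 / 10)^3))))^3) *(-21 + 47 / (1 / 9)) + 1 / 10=42150456242095489 / 69888000000000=603.11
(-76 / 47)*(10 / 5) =-152 / 47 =-3.23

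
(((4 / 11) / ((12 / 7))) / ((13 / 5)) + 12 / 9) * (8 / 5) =4856 / 2145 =2.26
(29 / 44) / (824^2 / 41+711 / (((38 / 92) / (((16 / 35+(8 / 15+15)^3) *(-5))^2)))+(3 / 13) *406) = 728517391875 / 668347554303481331612608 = 0.00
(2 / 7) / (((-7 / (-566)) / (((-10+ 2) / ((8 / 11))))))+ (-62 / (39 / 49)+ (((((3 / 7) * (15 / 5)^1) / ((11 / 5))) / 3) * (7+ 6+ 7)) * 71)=-1164490 / 21021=-55.40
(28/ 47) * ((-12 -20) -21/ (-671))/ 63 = -0.30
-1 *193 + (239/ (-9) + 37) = -1643/ 9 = -182.56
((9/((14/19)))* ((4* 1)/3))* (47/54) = 893/63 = 14.17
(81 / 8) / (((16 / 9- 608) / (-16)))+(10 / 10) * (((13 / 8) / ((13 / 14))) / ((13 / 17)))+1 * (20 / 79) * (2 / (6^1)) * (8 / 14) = 153200585 / 58834776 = 2.60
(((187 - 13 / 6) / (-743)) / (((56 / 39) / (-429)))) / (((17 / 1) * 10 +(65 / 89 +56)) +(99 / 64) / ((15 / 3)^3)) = 275227738500 / 839653658011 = 0.33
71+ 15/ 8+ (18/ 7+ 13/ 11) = 47203/ 616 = 76.63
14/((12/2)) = 7/3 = 2.33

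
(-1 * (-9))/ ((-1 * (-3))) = 3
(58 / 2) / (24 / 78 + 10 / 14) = 2639 / 93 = 28.38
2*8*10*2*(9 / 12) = 240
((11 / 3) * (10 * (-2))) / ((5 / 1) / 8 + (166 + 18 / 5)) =-800 / 1857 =-0.43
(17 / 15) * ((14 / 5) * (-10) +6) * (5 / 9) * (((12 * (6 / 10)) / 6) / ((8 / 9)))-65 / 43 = -8691 / 430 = -20.21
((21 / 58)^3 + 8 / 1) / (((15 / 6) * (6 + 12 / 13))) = 20412041 / 43900200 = 0.46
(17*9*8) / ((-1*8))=-153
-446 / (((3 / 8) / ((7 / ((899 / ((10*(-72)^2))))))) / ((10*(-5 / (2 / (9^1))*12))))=1165280256000 / 899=1296196057.84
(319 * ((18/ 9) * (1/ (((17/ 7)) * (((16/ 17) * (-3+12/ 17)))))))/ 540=-37961/ 168480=-0.23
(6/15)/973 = 2/4865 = 0.00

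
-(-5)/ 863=5/ 863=0.01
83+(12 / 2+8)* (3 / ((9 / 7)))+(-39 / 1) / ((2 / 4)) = 113 / 3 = 37.67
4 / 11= 0.36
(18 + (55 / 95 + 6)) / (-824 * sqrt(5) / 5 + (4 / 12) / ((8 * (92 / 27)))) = -208448954368 * sqrt(5) / 6988173074929- 15467040 / 6988173074929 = -0.07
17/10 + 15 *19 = 2867/10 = 286.70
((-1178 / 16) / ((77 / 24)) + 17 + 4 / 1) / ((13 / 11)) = -150 / 91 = -1.65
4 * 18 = 72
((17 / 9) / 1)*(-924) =-5236 / 3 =-1745.33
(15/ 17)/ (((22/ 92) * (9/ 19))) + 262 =151352/ 561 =269.79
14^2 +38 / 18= 1783 / 9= 198.11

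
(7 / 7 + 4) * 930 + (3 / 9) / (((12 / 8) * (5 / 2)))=209254 / 45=4650.09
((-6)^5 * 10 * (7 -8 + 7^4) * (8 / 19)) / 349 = -1492992000 / 6631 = -225153.37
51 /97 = 0.53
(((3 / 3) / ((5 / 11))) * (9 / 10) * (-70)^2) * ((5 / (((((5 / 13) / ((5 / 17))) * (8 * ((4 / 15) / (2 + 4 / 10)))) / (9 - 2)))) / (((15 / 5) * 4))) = 6621615 / 272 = 24344.17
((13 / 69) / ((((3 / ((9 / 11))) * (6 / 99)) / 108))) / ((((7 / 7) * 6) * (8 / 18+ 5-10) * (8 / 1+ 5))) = -243 / 943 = -0.26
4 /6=2 /3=0.67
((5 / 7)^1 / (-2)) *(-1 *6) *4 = 60 / 7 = 8.57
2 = 2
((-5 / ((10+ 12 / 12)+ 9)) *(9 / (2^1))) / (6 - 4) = -9 / 16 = -0.56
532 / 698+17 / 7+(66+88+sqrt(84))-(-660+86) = 740.36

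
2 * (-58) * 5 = -580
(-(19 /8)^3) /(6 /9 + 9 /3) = -3.65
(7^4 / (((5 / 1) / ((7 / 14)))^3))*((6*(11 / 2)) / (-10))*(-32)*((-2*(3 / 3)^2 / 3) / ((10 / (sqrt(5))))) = -52822*sqrt(5) / 3125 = -37.80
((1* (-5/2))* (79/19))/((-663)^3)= 395/11074501386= 0.00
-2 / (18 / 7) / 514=-7 / 4626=-0.00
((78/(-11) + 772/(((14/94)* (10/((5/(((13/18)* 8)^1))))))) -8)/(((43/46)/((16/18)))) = 159678328/387387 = 412.19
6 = 6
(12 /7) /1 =12 /7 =1.71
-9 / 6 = -3 / 2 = -1.50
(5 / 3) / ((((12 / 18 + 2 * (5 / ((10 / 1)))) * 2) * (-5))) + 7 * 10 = 699 / 10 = 69.90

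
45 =45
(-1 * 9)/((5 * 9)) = -0.20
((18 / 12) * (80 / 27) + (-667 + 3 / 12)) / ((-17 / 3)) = 23843 / 204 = 116.88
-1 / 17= -0.06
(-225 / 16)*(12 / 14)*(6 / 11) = -2025 / 308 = -6.57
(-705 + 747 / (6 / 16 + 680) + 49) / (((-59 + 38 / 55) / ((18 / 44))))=26734740 / 5818567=4.59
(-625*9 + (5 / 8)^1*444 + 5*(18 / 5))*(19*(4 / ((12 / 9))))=-607563 / 2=-303781.50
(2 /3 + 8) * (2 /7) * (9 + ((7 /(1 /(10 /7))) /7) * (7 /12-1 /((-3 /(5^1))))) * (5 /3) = 2470 /49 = 50.41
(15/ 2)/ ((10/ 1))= 0.75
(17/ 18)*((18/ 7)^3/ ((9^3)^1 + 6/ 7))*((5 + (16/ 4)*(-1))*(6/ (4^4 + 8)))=459/ 917917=0.00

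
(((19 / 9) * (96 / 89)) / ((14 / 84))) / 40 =152 / 445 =0.34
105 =105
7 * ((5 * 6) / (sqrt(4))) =105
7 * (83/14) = 83/2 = 41.50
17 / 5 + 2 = 27 / 5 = 5.40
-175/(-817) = 175/817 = 0.21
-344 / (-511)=344 / 511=0.67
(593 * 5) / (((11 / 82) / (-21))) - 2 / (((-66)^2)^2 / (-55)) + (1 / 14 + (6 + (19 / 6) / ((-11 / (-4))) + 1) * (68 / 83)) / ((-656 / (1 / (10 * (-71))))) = -27082986306019811591 / 58348727680320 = -464157.27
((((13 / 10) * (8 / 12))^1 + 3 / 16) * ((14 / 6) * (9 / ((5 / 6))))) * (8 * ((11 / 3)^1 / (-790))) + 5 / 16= -106473 / 158000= -0.67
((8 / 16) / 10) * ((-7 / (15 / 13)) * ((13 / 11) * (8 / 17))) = -2366 / 14025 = -0.17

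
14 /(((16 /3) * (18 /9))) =21 /16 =1.31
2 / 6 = 1 / 3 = 0.33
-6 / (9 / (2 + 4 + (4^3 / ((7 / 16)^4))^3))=-147573952755771859340 / 41523861603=-3553955414.04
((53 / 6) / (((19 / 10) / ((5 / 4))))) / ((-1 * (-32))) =1325 / 7296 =0.18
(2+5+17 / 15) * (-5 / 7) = -122 / 21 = -5.81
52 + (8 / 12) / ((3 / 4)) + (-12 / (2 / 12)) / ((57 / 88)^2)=-118.72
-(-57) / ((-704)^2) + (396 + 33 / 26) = 2559609573 / 6443008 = 397.27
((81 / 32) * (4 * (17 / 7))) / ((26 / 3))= 2.84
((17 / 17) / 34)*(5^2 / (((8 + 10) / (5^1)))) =125 / 612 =0.20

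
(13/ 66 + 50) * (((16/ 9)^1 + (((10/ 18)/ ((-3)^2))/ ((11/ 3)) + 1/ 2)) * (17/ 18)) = 76765523/ 705672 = 108.78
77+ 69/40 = 3149/40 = 78.72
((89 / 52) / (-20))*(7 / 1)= -623 / 1040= -0.60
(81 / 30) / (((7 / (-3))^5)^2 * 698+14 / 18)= 1594323 / 1971677697290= 0.00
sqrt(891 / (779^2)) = 9 *sqrt(11) / 779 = 0.04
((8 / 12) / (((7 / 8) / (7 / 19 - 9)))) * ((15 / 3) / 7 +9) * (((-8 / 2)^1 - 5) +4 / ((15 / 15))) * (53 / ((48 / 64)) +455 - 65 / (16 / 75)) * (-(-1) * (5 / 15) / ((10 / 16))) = 946314112 / 25137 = 37646.26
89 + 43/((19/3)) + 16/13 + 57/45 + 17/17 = 367858/3705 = 99.29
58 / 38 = 29 / 19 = 1.53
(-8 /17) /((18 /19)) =-76 /153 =-0.50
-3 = -3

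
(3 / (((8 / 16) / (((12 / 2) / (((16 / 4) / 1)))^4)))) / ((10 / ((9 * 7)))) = 15309 / 80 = 191.36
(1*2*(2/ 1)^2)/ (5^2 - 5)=2/ 5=0.40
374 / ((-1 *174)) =-187 / 87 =-2.15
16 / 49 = 0.33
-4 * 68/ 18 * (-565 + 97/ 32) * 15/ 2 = 1528555/ 24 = 63689.79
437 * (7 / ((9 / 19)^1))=58121 / 9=6457.89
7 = 7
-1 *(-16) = 16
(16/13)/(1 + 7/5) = 20/39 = 0.51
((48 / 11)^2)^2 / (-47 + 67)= 1327104 / 73205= 18.13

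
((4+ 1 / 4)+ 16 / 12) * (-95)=-6365 / 12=-530.42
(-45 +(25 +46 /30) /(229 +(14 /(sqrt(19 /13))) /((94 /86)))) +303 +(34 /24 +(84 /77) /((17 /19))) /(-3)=41430992831517 /161061263660 - 11261012*sqrt(247) /32944349385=257.23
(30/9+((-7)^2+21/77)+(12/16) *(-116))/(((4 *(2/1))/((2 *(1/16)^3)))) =-1135/540672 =-0.00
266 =266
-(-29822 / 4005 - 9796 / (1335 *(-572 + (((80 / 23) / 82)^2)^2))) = 3366438771399193199 / 452882277990932715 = 7.43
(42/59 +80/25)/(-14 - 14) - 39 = -161647/4130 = -39.14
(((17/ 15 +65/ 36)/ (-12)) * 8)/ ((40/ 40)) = -529/ 270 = -1.96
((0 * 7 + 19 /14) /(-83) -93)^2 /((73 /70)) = 58411836125 /7040558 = 8296.48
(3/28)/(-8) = -3/224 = -0.01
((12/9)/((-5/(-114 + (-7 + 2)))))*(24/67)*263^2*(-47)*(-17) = 210453046048/335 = 628218047.90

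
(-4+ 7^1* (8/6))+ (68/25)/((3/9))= 1012/75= 13.49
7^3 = 343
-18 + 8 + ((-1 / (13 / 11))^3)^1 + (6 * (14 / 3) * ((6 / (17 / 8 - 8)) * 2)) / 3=-3063659 / 103259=-29.67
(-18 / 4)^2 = 81 / 4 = 20.25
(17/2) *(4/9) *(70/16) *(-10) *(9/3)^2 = -2975/2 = -1487.50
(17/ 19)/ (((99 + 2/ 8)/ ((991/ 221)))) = 3964/ 98059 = 0.04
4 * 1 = 4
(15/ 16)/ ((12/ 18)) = 45/ 32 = 1.41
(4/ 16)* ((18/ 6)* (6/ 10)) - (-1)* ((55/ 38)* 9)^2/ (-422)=145953/ 3046840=0.05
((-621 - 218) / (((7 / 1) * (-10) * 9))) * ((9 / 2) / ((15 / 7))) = 839 / 300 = 2.80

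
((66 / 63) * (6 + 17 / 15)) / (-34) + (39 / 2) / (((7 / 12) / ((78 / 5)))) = 2791379 / 5355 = 521.27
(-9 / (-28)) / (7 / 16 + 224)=4 / 2793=0.00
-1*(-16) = 16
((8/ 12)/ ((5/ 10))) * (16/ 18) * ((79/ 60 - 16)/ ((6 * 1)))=-3524/ 1215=-2.90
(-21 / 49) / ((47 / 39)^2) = -4563 / 15463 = -0.30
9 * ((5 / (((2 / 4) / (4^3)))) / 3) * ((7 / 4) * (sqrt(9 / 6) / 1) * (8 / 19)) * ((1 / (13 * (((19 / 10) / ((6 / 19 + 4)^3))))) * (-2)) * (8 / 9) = -395220582400 * sqrt(6) / 96567861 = -10024.96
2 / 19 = 0.11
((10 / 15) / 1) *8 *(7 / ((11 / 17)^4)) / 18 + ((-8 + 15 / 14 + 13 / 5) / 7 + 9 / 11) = 2330520389 / 193700430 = 12.03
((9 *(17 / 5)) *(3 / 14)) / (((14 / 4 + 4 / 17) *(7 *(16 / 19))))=148257 / 497840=0.30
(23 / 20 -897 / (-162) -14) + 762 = 407531 / 540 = 754.69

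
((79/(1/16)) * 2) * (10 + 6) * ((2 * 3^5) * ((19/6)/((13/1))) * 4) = 248997888/13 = 19153683.69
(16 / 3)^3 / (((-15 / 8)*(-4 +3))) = 32768 / 405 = 80.91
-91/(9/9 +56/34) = -1547/45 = -34.38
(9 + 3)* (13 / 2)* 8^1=624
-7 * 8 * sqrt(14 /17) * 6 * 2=-609.83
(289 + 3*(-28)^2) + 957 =3598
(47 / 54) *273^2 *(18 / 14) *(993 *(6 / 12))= 165635379 / 4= 41408844.75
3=3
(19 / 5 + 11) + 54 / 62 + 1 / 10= 4889 / 310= 15.77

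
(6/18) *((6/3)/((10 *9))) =1/135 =0.01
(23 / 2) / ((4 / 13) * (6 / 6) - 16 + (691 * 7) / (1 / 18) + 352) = 299 / 2272460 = 0.00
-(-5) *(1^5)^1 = 5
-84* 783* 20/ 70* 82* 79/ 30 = -20289096/ 5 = -4057819.20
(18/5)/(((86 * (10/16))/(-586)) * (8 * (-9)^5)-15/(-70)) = 24612/296230615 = 0.00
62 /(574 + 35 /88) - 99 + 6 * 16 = -146185 /50547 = -2.89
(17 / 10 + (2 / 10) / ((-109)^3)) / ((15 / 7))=51369479 / 64751450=0.79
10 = 10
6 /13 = 0.46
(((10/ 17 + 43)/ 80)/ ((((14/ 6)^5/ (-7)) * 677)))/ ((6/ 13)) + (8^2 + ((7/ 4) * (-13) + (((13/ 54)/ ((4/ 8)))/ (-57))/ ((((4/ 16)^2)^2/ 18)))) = 1758437630077/ 756041862240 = 2.33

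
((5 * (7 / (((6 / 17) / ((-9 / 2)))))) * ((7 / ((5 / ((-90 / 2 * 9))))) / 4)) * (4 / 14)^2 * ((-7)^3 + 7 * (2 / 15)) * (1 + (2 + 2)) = -35326935 / 4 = -8831733.75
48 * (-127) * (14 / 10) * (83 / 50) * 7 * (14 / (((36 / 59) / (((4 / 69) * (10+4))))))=-47783280608 / 25875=-1846696.84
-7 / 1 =-7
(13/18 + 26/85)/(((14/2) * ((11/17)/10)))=2.27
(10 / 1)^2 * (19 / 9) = 1900 / 9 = 211.11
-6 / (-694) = 3 / 347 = 0.01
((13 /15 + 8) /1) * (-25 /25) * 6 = -266 /5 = -53.20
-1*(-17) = 17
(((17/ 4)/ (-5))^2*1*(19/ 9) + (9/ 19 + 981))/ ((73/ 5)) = 67237129/ 998640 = 67.33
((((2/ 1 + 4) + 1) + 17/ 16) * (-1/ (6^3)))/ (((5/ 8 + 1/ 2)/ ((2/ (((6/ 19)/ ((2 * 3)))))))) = -817/ 648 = -1.26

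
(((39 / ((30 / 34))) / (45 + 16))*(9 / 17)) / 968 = 117 / 295240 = 0.00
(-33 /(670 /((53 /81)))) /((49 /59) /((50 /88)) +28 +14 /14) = -171985 /162560358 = -0.00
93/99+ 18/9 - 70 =-2213/33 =-67.06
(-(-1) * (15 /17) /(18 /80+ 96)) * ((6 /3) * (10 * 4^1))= 16000 /21811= 0.73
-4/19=-0.21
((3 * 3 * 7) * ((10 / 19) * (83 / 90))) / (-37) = -581 / 703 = -0.83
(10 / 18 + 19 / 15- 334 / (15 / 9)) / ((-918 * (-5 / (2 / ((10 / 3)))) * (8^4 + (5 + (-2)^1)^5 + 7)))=-2234 / 374027625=-0.00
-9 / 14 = -0.64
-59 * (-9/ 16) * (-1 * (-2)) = 531/ 8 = 66.38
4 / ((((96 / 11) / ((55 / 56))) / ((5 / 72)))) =3025 / 96768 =0.03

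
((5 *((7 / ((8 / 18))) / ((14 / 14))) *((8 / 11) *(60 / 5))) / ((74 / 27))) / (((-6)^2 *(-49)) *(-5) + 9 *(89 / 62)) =78120 / 2751727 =0.03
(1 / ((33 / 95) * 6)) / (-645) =-19 / 25542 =-0.00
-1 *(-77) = 77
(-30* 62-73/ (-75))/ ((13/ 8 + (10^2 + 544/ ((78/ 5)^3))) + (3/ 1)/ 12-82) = -22055120568/ 237493025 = -92.87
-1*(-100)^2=-10000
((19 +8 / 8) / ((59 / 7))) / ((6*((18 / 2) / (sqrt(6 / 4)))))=35*sqrt(6) / 1593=0.05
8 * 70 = 560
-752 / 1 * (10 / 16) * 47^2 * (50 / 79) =-51911500 / 79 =-657107.59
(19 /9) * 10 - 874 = -7676 /9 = -852.89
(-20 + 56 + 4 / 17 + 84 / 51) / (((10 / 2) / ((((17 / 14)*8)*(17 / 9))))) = 6256 / 45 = 139.02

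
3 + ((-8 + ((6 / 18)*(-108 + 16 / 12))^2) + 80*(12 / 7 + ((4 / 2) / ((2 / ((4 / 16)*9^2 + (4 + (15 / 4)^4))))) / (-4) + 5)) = -95935955 / 36288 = -2643.74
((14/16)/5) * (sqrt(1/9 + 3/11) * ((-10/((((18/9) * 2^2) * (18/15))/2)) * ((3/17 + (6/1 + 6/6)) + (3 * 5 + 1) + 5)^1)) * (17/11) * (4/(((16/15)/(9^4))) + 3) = -550042885 * sqrt(418)/46464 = -242029.39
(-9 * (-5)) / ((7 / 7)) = 45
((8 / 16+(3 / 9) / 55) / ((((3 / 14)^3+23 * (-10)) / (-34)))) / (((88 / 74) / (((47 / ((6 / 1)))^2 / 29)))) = 476585123 / 3580337970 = 0.13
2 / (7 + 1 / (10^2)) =200 / 701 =0.29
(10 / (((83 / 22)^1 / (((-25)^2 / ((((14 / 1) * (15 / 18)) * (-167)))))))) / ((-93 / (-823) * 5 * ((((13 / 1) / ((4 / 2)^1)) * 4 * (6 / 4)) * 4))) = -1131625 / 117305643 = -0.01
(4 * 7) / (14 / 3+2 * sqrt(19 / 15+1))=3.65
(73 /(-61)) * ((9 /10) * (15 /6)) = -657 /244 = -2.69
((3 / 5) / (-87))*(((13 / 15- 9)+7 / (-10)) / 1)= 53 / 870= 0.06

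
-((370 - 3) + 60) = -427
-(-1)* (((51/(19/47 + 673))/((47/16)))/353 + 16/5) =5958776/1862075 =3.20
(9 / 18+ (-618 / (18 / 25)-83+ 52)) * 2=-5333 / 3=-1777.67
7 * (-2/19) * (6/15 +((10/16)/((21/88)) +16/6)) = -4.19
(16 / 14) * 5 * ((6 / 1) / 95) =48 / 133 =0.36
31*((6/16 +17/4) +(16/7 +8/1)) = 25885/56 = 462.23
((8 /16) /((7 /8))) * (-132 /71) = -528 /497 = -1.06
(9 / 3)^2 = 9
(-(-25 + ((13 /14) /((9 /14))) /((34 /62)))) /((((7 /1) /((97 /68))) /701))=3195.00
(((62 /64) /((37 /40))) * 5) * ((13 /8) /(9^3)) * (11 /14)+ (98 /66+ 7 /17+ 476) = 1079918945075 /2259690048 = 477.91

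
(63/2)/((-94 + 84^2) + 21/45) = 945/208874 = 0.00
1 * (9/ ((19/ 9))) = 81/ 19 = 4.26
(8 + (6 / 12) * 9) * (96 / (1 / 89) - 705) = 97987.50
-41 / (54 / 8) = -164 / 27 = -6.07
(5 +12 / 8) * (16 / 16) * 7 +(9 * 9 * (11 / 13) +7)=3147 / 26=121.04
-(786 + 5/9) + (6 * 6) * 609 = 190237/9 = 21137.44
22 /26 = 0.85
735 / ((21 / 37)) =1295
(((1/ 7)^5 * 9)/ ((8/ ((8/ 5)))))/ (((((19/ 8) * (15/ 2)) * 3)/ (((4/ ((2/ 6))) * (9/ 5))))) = 1728/ 39916625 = 0.00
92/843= 0.11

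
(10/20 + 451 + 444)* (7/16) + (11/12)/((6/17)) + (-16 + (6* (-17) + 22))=85933/288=298.38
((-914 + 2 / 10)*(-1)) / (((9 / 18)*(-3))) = -3046 / 5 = -609.20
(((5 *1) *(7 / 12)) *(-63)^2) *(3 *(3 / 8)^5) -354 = -12643143 / 131072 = -96.46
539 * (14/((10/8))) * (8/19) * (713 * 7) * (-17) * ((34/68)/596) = -2561021848/14155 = -180927.01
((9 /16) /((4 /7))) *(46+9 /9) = 2961 /64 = 46.27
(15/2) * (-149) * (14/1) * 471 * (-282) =2078000190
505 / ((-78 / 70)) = -453.21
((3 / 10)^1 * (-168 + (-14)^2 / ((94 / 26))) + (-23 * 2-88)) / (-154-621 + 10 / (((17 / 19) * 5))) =671704 / 3087195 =0.22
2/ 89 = 0.02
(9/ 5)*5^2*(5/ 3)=75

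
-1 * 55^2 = -3025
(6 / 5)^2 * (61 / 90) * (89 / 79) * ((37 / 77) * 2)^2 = 59458408 / 58548875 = 1.02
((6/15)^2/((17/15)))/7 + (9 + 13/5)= 6914/595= 11.62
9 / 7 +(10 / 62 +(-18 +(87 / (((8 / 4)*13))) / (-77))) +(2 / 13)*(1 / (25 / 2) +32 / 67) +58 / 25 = -113474947 / 7996450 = -14.19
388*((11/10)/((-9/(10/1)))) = -4268/9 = -474.22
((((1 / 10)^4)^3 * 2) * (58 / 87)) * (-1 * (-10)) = 1 / 75000000000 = 0.00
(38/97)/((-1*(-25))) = 38/2425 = 0.02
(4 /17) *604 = 2416 /17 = 142.12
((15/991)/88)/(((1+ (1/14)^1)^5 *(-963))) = -67228/531444189375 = -0.00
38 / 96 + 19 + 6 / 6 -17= 163 / 48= 3.40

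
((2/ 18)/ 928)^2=1/ 69755904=0.00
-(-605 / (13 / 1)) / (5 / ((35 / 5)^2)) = 5929 / 13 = 456.08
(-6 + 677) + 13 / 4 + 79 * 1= 3013 / 4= 753.25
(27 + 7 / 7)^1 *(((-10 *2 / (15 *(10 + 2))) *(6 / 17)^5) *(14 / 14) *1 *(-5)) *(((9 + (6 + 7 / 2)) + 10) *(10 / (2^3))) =4309200 / 1419857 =3.03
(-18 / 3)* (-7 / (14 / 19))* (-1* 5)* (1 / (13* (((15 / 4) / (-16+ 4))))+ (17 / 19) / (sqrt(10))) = 912 / 13-51* sqrt(10) / 2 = -10.48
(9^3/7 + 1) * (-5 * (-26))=95680/7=13668.57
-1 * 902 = -902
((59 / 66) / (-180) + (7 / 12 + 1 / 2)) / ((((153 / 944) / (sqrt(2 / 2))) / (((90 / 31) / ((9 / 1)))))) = 3023396 / 1408671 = 2.15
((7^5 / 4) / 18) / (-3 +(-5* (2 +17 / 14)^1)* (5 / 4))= -117649 / 11637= -10.11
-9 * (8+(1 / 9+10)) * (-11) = 1793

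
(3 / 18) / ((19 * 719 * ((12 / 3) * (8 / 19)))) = 1 / 138048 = 0.00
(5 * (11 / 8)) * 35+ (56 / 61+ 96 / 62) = 3677487 / 15128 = 243.09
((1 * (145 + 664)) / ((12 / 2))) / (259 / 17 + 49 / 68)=27506 / 3255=8.45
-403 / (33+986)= -403 / 1019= -0.40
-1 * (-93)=93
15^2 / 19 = 225 / 19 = 11.84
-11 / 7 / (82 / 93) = -1023 / 574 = -1.78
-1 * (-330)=330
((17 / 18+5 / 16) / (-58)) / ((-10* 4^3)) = 181 / 5345280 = 0.00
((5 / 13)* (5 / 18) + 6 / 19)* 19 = 1879 / 234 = 8.03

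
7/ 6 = 1.17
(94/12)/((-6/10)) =-235/18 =-13.06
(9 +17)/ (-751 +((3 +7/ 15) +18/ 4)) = -780/ 22291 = -0.03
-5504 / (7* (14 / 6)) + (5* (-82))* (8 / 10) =-32584 / 49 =-664.98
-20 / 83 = -0.24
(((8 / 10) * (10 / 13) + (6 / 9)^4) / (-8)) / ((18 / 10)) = -535 / 9477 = -0.06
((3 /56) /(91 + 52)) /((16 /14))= 0.00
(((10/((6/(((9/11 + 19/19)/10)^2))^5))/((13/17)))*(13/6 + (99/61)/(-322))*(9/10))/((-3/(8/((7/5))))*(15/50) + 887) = 13858508800/95151890790502754889681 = 0.00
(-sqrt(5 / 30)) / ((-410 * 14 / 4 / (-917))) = -131 * sqrt(6) / 1230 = -0.26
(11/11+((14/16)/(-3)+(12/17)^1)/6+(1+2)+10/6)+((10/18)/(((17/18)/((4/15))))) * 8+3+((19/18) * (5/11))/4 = 272257/26928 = 10.11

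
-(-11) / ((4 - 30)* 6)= -11 / 156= -0.07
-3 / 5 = -0.60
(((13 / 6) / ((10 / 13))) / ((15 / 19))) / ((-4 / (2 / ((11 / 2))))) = -3211 / 9900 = -0.32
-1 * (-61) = 61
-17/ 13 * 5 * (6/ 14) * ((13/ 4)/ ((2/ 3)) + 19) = -48705/ 728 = -66.90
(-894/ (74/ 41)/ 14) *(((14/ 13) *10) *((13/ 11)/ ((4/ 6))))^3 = -12123310500/ 49247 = -246173.58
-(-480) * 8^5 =15728640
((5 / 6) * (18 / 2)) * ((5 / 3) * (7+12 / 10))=205 / 2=102.50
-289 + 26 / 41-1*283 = -23426 / 41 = -571.37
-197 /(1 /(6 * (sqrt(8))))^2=-56736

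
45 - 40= 5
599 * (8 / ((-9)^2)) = 4792 / 81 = 59.16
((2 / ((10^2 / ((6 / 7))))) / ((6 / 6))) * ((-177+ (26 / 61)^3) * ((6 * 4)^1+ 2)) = -3132328758 / 39721675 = -78.86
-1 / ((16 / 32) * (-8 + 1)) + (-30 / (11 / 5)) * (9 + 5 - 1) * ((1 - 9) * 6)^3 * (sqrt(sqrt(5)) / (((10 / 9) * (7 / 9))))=2 / 7 + 1746800640 * 5^(1 / 4) / 77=33923067.92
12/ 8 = 3/ 2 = 1.50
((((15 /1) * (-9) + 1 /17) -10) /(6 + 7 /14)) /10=-2464 /1105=-2.23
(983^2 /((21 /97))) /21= 93730033 /441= 212539.76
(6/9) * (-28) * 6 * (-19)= 2128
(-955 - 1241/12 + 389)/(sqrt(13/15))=-8033 * sqrt(195)/156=-719.07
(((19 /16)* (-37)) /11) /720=-703 /126720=-0.01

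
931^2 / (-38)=-45619 / 2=-22809.50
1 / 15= 0.07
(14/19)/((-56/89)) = -89/76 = -1.17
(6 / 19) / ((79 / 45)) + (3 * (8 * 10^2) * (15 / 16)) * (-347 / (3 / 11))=-2862749.82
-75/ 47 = -1.60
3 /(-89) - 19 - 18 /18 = -1783 /89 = -20.03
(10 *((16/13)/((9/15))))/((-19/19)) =-800/39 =-20.51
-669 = -669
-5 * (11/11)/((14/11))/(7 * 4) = -55/392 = -0.14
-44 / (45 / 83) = -3652 / 45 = -81.16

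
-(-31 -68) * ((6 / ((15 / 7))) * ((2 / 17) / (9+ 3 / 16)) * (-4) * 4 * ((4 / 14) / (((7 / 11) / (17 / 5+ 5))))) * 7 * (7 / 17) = -617.38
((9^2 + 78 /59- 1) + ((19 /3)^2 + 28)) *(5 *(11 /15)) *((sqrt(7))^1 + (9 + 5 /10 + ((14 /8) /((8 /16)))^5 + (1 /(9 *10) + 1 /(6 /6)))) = 872839 *sqrt(7) /1593 + 673352519389 /2293920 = 294987.59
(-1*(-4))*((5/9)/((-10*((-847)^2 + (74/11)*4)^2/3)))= -242/186841284966075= -0.00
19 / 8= 2.38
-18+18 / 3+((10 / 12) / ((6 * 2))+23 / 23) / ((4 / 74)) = 1121 / 144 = 7.78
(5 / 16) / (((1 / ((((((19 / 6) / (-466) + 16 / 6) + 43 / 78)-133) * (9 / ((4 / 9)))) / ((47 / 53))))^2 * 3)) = 75956300250975525375 / 83014548557824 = 914975.77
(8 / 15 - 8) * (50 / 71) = -1120 / 213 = -5.26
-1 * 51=-51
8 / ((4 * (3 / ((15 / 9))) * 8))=5 / 36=0.14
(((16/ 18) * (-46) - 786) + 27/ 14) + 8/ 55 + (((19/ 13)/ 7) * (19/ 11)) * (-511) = -90909961/ 90090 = -1009.10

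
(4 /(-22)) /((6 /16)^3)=-1024 /297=-3.45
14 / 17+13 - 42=-479 / 17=-28.18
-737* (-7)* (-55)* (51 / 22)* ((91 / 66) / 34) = -213395 / 8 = -26674.38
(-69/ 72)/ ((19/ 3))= -23/ 152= -0.15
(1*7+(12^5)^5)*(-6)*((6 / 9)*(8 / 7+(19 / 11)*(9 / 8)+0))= -1813482078403751936372068332539 / 154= -11775857651972415171247200000.00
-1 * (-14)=14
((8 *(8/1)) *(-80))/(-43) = 5120/43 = 119.07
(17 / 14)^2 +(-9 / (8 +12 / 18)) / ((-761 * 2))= 715100 / 484757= 1.48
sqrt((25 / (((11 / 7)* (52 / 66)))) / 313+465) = 21.57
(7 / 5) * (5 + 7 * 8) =85.40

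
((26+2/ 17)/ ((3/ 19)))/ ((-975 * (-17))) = 2812/ 281775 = 0.01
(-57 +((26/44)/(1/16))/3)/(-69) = 1777/2277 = 0.78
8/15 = 0.53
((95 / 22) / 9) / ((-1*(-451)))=95 / 89298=0.00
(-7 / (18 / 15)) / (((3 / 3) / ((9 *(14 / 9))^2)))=-3430 / 3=-1143.33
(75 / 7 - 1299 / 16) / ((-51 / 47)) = 123657 / 1904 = 64.95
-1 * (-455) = 455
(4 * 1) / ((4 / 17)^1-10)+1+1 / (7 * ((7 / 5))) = 2816 / 4067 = 0.69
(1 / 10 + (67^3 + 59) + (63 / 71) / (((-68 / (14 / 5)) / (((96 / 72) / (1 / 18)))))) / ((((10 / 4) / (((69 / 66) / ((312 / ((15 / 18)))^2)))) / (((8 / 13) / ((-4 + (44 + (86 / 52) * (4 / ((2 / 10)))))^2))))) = 0.00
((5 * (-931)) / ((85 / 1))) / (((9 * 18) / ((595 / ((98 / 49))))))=-32585 / 324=-100.57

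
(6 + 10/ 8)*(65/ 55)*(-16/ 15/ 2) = -754/ 165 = -4.57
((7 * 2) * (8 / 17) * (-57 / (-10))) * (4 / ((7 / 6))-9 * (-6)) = 183312 / 85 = 2156.61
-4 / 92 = -1 / 23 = -0.04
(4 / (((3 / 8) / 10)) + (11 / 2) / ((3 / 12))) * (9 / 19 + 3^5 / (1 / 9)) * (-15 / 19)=-80214660 / 361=-222201.27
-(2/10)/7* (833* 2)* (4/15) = -952/75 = -12.69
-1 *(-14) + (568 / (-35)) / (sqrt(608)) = 13.34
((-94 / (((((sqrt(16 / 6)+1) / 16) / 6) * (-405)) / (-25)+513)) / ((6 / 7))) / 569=-32015648 / 85243249341+21056 * sqrt(6) / 255729748023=-0.00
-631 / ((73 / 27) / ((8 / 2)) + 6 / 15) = -340740 / 581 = -586.47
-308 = -308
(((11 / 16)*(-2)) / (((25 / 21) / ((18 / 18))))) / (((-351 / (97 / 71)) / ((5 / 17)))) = 7469 / 5648760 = 0.00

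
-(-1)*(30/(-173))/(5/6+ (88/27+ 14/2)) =-0.02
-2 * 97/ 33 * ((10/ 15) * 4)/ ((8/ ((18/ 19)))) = -1.86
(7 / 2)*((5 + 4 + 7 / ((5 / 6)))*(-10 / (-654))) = 203 / 218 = 0.93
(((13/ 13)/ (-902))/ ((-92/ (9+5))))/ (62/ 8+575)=1/ 3454209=0.00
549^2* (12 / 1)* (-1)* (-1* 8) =28934496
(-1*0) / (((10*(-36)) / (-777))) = 0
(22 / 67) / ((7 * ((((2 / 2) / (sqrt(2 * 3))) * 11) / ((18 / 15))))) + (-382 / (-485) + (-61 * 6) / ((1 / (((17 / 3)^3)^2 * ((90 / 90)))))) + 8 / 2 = -1428219393484 / 117855 + 12 * sqrt(6) / 2345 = -12118445.48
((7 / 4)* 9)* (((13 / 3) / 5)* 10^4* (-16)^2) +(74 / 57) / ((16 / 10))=7967232185 / 228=34944000.81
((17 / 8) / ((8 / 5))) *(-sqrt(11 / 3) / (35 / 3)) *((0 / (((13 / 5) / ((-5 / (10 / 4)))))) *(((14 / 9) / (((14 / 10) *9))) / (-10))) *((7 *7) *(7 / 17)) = 0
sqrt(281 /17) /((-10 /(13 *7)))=-91 *sqrt(4777) /170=-37.00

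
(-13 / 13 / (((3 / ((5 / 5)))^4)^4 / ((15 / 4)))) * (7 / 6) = -35 / 344373768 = -0.00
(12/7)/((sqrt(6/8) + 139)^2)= 529968/5972352961 - 26688 * sqrt(3)/41806470727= 0.00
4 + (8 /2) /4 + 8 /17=93 /17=5.47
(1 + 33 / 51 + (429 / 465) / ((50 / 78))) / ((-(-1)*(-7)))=-203309 / 461125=-0.44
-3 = -3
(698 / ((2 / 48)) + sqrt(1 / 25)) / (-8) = -83761 / 40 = -2094.02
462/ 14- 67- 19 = -53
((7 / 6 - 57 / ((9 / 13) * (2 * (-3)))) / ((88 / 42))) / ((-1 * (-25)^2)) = -469 / 41250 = -0.01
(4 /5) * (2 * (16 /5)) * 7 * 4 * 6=21504 /25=860.16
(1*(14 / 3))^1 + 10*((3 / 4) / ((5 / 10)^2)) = 104 / 3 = 34.67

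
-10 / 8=-5 / 4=-1.25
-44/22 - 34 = -36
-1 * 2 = -2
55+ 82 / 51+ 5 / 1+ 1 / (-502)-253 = -4900073 / 25602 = -191.39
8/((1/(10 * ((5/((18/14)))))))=2800/9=311.11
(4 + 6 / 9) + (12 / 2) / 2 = 23 / 3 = 7.67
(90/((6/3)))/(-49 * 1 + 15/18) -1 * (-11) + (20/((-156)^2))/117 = 10.07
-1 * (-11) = 11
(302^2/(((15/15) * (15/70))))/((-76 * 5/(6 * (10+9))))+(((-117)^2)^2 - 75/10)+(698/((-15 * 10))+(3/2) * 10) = 28089155737/150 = 187261038.25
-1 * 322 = -322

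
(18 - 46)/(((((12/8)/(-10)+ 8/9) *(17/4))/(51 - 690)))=1840320/323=5697.59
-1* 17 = -17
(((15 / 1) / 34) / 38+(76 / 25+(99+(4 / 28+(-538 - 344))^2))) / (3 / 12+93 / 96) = 9847864190264 / 15431325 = 638173.60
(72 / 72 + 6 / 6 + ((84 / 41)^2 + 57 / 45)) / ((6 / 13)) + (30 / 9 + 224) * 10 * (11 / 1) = 3785705317 / 151290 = 25022.84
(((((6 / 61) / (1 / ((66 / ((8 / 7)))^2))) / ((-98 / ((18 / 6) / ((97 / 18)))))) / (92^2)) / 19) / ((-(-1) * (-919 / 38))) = 88209 / 184099549888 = 0.00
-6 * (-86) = 516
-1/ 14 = -0.07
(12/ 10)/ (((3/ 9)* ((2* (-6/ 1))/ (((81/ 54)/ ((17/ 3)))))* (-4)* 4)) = 27/ 5440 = 0.00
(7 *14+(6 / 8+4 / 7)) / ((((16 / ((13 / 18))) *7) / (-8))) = -4017 / 784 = -5.12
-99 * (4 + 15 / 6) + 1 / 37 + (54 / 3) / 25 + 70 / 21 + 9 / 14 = -12408239 / 19425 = -638.78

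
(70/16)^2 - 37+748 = 46729/64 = 730.14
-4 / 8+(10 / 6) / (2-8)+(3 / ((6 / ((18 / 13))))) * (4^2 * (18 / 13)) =22145 / 1521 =14.56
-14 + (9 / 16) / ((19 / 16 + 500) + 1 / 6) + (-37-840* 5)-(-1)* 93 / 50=-1022555271 / 240650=-4249.14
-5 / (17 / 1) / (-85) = 1 / 289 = 0.00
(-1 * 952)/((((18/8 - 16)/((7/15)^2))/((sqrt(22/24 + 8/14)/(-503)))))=-13328 * sqrt(105)/3734775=-0.04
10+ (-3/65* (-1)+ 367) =24508/65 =377.05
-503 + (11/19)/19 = -181572/361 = -502.97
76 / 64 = 19 / 16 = 1.19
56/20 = 2.80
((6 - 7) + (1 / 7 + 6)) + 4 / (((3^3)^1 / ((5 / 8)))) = 1979 / 378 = 5.24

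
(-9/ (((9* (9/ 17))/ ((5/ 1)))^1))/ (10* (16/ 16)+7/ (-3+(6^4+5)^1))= -110330/ 116883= -0.94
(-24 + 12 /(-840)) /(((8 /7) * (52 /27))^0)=-1681 /70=-24.01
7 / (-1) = -7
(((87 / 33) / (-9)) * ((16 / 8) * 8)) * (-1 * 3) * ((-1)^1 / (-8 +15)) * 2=-928 / 231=-4.02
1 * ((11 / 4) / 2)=11 / 8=1.38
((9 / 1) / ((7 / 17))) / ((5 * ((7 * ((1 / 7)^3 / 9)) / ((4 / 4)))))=9639 / 5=1927.80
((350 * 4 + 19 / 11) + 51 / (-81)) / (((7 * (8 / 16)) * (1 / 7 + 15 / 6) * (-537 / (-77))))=11651528 / 536463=21.72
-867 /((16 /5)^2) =-21675 /256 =-84.67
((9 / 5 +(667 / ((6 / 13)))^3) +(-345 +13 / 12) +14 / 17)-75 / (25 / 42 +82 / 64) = 69878168894834473 / 23151960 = 3018239876.66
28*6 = 168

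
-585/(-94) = 585/94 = 6.22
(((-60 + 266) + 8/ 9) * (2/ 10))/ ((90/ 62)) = 57722/ 2025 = 28.50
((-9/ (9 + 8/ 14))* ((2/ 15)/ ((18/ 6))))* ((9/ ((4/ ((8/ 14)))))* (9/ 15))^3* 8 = -314928/ 2051875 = -0.15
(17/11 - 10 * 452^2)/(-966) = 1070163/506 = 2114.95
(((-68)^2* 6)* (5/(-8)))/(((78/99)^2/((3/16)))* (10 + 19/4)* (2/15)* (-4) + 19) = 849746700/345193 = 2461.66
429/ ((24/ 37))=5291/ 8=661.38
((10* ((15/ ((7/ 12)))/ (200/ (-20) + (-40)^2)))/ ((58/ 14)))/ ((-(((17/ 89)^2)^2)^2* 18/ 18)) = -236195328342124860/ 10721739186817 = -22029.57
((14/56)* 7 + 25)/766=107/3064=0.03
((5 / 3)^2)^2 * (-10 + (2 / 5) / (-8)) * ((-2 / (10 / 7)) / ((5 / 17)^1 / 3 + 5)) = 39865 / 1872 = 21.30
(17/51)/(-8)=-1/24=-0.04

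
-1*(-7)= 7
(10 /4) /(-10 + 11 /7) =-35 /118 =-0.30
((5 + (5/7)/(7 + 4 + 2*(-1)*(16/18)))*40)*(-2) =-236000/581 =-406.20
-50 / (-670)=5 / 67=0.07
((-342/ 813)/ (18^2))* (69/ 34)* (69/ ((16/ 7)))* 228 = -1336783/ 73712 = -18.14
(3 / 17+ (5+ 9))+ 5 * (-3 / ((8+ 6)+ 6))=913 / 68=13.43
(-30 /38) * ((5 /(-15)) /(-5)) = -1 /19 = -0.05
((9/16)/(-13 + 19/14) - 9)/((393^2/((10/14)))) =-0.00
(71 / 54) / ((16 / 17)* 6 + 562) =1207 / 521100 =0.00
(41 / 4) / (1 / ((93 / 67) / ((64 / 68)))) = 64821 / 4288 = 15.12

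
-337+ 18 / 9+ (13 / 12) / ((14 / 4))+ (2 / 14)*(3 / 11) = -22087 / 66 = -334.65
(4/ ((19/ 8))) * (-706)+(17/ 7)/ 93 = -14707069/ 12369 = -1189.03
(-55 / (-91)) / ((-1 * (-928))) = 55 / 84448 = 0.00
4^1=4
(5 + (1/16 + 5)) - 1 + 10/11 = 1755/176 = 9.97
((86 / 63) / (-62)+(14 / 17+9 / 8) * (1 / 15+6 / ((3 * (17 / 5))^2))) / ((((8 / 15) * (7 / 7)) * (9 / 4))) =84535225 / 460564272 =0.18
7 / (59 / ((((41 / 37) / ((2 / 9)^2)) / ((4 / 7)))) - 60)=-162729 / 1359892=-0.12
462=462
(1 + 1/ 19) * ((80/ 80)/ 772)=0.00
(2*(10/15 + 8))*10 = 520/3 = 173.33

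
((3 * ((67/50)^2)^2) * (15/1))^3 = 5965202081477352858384969/1953125000000000000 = 3054183.47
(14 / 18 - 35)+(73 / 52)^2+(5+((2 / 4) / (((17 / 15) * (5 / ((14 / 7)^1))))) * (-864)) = -74353159 / 413712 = -179.72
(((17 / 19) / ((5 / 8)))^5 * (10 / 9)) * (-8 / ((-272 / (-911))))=-2493239492608 / 13928056875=-179.01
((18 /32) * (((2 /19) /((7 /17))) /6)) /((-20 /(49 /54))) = -119 /109440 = -0.00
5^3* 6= 750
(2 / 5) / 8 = 1 / 20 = 0.05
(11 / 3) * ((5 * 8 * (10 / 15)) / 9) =880 / 81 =10.86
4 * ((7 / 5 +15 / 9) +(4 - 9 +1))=-3.73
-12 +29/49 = -559/49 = -11.41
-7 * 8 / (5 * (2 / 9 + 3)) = -504 / 145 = -3.48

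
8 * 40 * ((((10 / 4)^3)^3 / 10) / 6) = 1953125 / 96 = 20345.05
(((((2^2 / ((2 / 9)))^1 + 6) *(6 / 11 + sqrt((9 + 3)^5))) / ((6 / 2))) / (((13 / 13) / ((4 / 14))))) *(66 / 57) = 192 / 133 + 101376 *sqrt(3) / 133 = 1321.66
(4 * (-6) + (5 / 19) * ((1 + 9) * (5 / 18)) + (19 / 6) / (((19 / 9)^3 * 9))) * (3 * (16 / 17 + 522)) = -671012755 / 18411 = -36446.30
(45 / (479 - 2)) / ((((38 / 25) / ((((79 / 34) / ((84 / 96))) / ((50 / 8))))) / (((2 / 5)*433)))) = 547312 / 119833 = 4.57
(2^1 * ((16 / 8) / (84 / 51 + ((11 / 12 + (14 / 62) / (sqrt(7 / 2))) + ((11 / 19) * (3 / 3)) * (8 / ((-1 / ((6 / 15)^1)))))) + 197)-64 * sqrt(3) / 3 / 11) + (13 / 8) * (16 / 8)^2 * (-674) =-705673324645707 / 177251056921-64 * sqrt(3) / 33-46572465600 * sqrt(14) / 177251056921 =-3985.55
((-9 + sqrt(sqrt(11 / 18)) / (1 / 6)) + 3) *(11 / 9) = -22 / 3 + 11 *11^(1 / 4) *2^(3 / 4) *sqrt(3) / 9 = -0.85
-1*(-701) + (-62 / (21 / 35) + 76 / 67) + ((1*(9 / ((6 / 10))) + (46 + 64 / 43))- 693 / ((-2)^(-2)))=-2110.71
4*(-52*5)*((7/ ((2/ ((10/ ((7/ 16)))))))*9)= -748800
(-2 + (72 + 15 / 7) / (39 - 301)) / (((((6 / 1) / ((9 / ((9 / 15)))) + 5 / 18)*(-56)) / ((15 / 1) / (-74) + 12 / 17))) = 119266695 / 3940649776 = 0.03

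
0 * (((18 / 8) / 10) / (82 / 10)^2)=0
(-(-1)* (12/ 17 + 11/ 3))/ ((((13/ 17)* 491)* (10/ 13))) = 223/ 14730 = 0.02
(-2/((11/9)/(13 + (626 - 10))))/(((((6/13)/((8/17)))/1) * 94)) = -5772/517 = -11.16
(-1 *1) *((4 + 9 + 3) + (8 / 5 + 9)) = -26.60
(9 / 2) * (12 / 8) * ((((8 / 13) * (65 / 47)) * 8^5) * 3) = 26542080 / 47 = 564725.11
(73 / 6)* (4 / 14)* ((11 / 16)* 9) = 2409 / 112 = 21.51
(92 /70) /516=23 /9030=0.00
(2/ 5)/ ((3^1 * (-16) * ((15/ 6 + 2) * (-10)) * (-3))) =-1/ 16200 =-0.00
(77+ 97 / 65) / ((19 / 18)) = 74.36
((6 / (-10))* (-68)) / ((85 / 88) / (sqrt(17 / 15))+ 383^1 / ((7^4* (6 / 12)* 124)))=-22517394877824 / 176585243682355+ 99453608957472* sqrt(255) / 35317048736471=44.84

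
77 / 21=11 / 3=3.67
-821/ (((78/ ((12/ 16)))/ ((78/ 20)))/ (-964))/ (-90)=-197861/ 600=-329.77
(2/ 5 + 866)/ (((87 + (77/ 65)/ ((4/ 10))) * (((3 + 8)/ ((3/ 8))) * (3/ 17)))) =239343/ 128645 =1.86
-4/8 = -1/2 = -0.50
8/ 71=0.11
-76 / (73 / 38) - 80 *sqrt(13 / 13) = -8728 / 73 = -119.56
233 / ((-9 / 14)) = -3262 / 9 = -362.44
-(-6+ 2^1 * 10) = -14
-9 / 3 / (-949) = 3 / 949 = 0.00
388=388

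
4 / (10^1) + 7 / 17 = 69 / 85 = 0.81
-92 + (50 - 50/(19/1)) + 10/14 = -5841/133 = -43.92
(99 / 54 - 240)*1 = -1429 / 6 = -238.17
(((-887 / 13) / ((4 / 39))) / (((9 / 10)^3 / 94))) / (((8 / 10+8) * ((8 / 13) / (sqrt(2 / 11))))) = -338723125 * sqrt(22) / 235224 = -6754.21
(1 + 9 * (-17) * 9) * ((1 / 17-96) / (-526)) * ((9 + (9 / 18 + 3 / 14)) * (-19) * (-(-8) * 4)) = 1482354.86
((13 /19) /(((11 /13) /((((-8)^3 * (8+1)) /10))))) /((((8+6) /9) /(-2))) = 3504384 /7315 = 479.07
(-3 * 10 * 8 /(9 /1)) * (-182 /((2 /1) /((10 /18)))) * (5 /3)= 182000 /81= 2246.91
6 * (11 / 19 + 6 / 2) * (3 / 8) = 153 / 19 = 8.05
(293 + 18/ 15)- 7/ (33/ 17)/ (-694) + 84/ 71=2401568867/ 8130210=295.39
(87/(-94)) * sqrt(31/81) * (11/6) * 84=-2233 * sqrt(31)/141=-88.18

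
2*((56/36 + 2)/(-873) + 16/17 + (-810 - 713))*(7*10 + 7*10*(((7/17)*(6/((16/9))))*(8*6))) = -14427365.59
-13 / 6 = -2.17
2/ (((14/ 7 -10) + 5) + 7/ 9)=-9/ 10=-0.90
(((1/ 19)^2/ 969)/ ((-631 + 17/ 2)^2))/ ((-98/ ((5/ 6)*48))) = -16/ 5313684413205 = -0.00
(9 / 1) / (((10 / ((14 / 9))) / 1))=7 / 5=1.40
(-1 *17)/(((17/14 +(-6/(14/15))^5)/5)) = 2857190/369015433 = 0.01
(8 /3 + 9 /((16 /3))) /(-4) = -209 /192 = -1.09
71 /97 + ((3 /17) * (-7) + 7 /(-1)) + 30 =37097 /1649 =22.50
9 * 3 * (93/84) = 837/28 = 29.89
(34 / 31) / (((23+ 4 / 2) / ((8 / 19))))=272 / 14725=0.02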